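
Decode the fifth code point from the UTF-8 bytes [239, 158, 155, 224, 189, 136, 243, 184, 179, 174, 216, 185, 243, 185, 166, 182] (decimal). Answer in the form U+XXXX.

Offset 0: leading byte 0xEF = 11101111 → 3-byte char #1 = EF 9E 9B.
Offset 3: leading byte 0xE0 = 11100000 → 3-byte char #2 = E0 BD 88.
Offset 6: leading byte 0xF3 = 11110011 → 4-byte char #3 = F3 B8 B3 AE.
Offset 10: leading byte 0xD8 = 11011000 → 2-byte char #4 = D8 B9.
Offset 12: leading byte 0xF3 = 11110011 → 4-byte char #5 = F3 B9 A6 B6.
Leading byte 0xF3 = 11110011 matches 11110xxx → 4-byte sequence.
Byte 1: 0xF3 = 11110011, payload 011 (3 bits).
Byte 2: 0xB9 = 10111001 (10xxxxxx ✓), payload 111001.
Byte 3: 0xA6 = 10100110 (10xxxxxx ✓), payload 100110.
Byte 4: 0xB6 = 10110110 (10xxxxxx ✓), payload 110110.
Concatenate: 011111001100110110110 = 0xF99B6 (21 bits → U+F99B6).

U+F99B6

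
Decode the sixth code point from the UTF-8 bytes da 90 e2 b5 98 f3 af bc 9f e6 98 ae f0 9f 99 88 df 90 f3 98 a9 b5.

Offset 0: leading byte 0xDA = 11011010 → 2-byte char #1 = DA 90.
Offset 2: leading byte 0xE2 = 11100010 → 3-byte char #2 = E2 B5 98.
Offset 5: leading byte 0xF3 = 11110011 → 4-byte char #3 = F3 AF BC 9F.
Offset 9: leading byte 0xE6 = 11100110 → 3-byte char #4 = E6 98 AE.
Offset 12: leading byte 0xF0 = 11110000 → 4-byte char #5 = F0 9F 99 88.
Offset 16: leading byte 0xDF = 11011111 → 2-byte char #6 = DF 90.
Leading byte 0xDF = 11011111 matches 110xxxxx → 2-byte sequence.
Byte 1: 0xDF = 11011111, payload 11111 (5 bits).
Byte 2: 0x90 = 10010000 (10xxxxxx ✓), payload 010000.
Concatenate: 11111010000 = 0x7D0 (11 bits → U+07D0).

U+07D0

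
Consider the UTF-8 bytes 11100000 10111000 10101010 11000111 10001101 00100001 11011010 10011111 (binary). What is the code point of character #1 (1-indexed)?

U+0E2A

Offset 0: leading byte 0xE0 = 11100000 → 3-byte char #1 = E0 B8 AA.
Leading byte 0xE0 = 11100000 matches 1110xxxx → 3-byte sequence.
Byte 1: 0xE0 = 11100000, payload 0000 (4 bits).
Byte 2: 0xB8 = 10111000 (10xxxxxx ✓), payload 111000.
Byte 3: 0xAA = 10101010 (10xxxxxx ✓), payload 101010.
Concatenate: 0000111000101010 = 0xE2A (16 bits → U+0E2A).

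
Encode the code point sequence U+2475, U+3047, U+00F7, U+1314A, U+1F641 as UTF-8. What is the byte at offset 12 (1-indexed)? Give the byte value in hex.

0x8A

1-indexed offset 12 is 0-indexed offset 11.
U+2475 → 3-byte form E2 91 B5 at offsets 0–2.
U+3047 → 3-byte form E3 81 87 at offsets 3–5.
U+00F7 → 2-byte form C3 B7 at offsets 6–7.
U+1314A → 4-byte form F0 93 85 8A at offsets 8–11.
Offset 11 falls in char 4's range; it's byte 4 of F0 93 85 8A = 0x8A.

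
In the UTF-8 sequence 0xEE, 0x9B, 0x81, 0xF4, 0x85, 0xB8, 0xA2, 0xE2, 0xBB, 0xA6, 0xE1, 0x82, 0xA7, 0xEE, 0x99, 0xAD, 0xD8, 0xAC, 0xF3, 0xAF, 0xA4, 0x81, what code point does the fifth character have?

Offset 0: leading byte 0xEE = 11101110 → 3-byte char #1 = EE 9B 81.
Offset 3: leading byte 0xF4 = 11110100 → 4-byte char #2 = F4 85 B8 A2.
Offset 7: leading byte 0xE2 = 11100010 → 3-byte char #3 = E2 BB A6.
Offset 10: leading byte 0xE1 = 11100001 → 3-byte char #4 = E1 82 A7.
Offset 13: leading byte 0xEE = 11101110 → 3-byte char #5 = EE 99 AD.
Leading byte 0xEE = 11101110 matches 1110xxxx → 3-byte sequence.
Byte 1: 0xEE = 11101110, payload 1110 (4 bits).
Byte 2: 0x99 = 10011001 (10xxxxxx ✓), payload 011001.
Byte 3: 0xAD = 10101101 (10xxxxxx ✓), payload 101101.
Concatenate: 1110011001101101 = 0xE66D (16 bits → U+E66D).

U+E66D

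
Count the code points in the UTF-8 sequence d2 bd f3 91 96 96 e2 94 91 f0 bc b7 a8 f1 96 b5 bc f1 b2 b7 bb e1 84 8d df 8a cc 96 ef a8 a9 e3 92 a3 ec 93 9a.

12

Byte at offset 0: 0xD2 = 11010010 → 2-byte char (#1). Advance 2.
Byte at offset 2: 0xF3 = 11110011 → 4-byte char (#2). Advance 4.
Byte at offset 6: 0xE2 = 11100010 → 3-byte char (#3). Advance 3.
Byte at offset 9: 0xF0 = 11110000 → 4-byte char (#4). Advance 4.
Byte at offset 13: 0xF1 = 11110001 → 4-byte char (#5). Advance 4.
Byte at offset 17: 0xF1 = 11110001 → 4-byte char (#6). Advance 4.
Byte at offset 21: 0xE1 = 11100001 → 3-byte char (#7). Advance 3.
Byte at offset 24: 0xDF = 11011111 → 2-byte char (#8). Advance 2.
Byte at offset 26: 0xCC = 11001100 → 2-byte char (#9). Advance 2.
Byte at offset 28: 0xEF = 11101111 → 3-byte char (#10). Advance 3.
Byte at offset 31: 0xE3 = 11100011 → 3-byte char (#11). Advance 3.
Byte at offset 34: 0xEC = 11101100 → 3-byte char (#12). Advance 3.
Reached end at offset 37 after 12 code points.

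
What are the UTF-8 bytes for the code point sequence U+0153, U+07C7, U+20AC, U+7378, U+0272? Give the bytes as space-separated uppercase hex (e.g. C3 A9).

U+0153: 2-byte form → C5 93.
U+07C7: 2-byte form → DF 87.
U+20AC: 3-byte form → E2 82 AC.
U+7378: 3-byte form → E7 8D B8.
U+0272: 2-byte form → C9 B2.
Concatenated (12 bytes): C5 93 DF 87 E2 82 AC E7 8D B8 C9 B2.

C5 93 DF 87 E2 82 AC E7 8D B8 C9 B2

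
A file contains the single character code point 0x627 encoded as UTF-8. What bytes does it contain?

D8 A7

U+0627 = 0x627 = 1575 decimal. In range U+0080–U+07FF → 2-byte form: 110xxxxx 10xxxxxx.
Binary (11 bits): 11000100111.
Split 5+6: 11000 | 100111.
Byte 1: 11011000 = 0xD8.
Byte 2: 10100111 = 0xA7.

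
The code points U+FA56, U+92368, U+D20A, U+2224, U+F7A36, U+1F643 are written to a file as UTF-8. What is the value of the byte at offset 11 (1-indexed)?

0xE2

1-indexed offset 11 is 0-indexed offset 10.
U+FA56 → 3-byte form EF A9 96 at offsets 0–2.
U+92368 → 4-byte form F2 92 8D A8 at offsets 3–6.
U+D20A → 3-byte form ED 88 8A at offsets 7–9.
U+2224 → 3-byte form E2 88 A4 at offsets 10–12.
Offset 10 falls in char 4's range; it's byte 1 of E2 88 A4 = 0xE2.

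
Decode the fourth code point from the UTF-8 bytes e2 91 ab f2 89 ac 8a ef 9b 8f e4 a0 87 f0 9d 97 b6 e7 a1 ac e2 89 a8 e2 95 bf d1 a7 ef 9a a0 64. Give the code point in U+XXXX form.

Offset 0: leading byte 0xE2 = 11100010 → 3-byte char #1 = E2 91 AB.
Offset 3: leading byte 0xF2 = 11110010 → 4-byte char #2 = F2 89 AC 8A.
Offset 7: leading byte 0xEF = 11101111 → 3-byte char #3 = EF 9B 8F.
Offset 10: leading byte 0xE4 = 11100100 → 3-byte char #4 = E4 A0 87.
Leading byte 0xE4 = 11100100 matches 1110xxxx → 3-byte sequence.
Byte 1: 0xE4 = 11100100, payload 0100 (4 bits).
Byte 2: 0xA0 = 10100000 (10xxxxxx ✓), payload 100000.
Byte 3: 0x87 = 10000111 (10xxxxxx ✓), payload 000111.
Concatenate: 0100100000000111 = 0x4807 (16 bits → U+4807).

U+4807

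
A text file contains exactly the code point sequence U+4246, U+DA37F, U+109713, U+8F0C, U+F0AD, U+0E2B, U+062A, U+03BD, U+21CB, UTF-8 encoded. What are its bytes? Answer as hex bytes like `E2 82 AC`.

E4 89 86 F3 9A 8D BF F4 89 9C 93 E8 BC 8C EF 82 AD E0 B8 AB D8 AA CE BD E2 87 8B

U+4246: 3-byte form → E4 89 86.
U+DA37F: 4-byte form → F3 9A 8D BF.
U+109713: 4-byte form → F4 89 9C 93.
U+8F0C: 3-byte form → E8 BC 8C.
U+F0AD: 3-byte form → EF 82 AD.
U+0E2B: 3-byte form → E0 B8 AB.
U+062A: 2-byte form → D8 AA.
U+03BD: 2-byte form → CE BD.
U+21CB: 3-byte form → E2 87 8B.
Concatenated (27 bytes): E4 89 86 F3 9A 8D BF F4 89 9C 93 E8 BC 8C EF 82 AD E0 B8 AB D8 AA CE BD E2 87 8B.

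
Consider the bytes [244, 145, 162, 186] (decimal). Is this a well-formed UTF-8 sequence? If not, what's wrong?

Leading byte 0xF4 = 11110100 → 4-byte form.
Payload = 0x1118BA, which exceeds U+10FFFF, the maximum Unicode code point. (Leading bytes F5–FF, or F4 followed by ≥ 0x90, are invalid.)

invalid (encodes a value above U+10FFFF)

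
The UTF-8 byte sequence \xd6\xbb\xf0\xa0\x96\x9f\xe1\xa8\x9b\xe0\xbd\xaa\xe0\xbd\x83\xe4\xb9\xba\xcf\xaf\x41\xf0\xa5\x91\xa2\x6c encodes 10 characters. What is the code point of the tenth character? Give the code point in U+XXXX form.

U+006C

Offset 0: leading byte 0xD6 = 11010110 → 2-byte char #1 = D6 BB.
Offset 2: leading byte 0xF0 = 11110000 → 4-byte char #2 = F0 A0 96 9F.
Offset 6: leading byte 0xE1 = 11100001 → 3-byte char #3 = E1 A8 9B.
Offset 9: leading byte 0xE0 = 11100000 → 3-byte char #4 = E0 BD AA.
Offset 12: leading byte 0xE0 = 11100000 → 3-byte char #5 = E0 BD 83.
Offset 15: leading byte 0xE4 = 11100100 → 3-byte char #6 = E4 B9 BA.
Offset 18: leading byte 0xCF = 11001111 → 2-byte char #7 = CF AF.
Offset 20: leading byte 0x41 = 01000001 → 1-byte char #8 = 41.
Offset 21: leading byte 0xF0 = 11110000 → 4-byte char #9 = F0 A5 91 A2.
Offset 25: leading byte 0x6C = 01101100 → 1-byte char #10 = 6C.
Leading byte 0x6C = 01101100 matches 0xxxxxxx → 1-byte sequence.
Byte 1: 0x6C = 01101100, payload 1101100 (7 bits).
Concatenate: 1101100 = 0x6C (7 bits → U+006C).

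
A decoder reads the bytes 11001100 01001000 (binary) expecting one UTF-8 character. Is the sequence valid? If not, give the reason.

Leading byte 0xCC = 11001100 → 2-byte form.
Byte 2 is 0x48 = 01001000, which is not 10xxxxxx — expected a continuation byte.

invalid (non-continuation byte where continuation expected)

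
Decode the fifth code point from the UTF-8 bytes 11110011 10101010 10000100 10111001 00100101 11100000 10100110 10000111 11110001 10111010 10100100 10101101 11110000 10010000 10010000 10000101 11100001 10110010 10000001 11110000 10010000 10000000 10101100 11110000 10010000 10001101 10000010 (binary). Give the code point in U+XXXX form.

U+10405

Offset 0: leading byte 0xF3 = 11110011 → 4-byte char #1 = F3 AA 84 B9.
Offset 4: leading byte 0x25 = 00100101 → 1-byte char #2 = 25.
Offset 5: leading byte 0xE0 = 11100000 → 3-byte char #3 = E0 A6 87.
Offset 8: leading byte 0xF1 = 11110001 → 4-byte char #4 = F1 BA A4 AD.
Offset 12: leading byte 0xF0 = 11110000 → 4-byte char #5 = F0 90 90 85.
Leading byte 0xF0 = 11110000 matches 11110xxx → 4-byte sequence.
Byte 1: 0xF0 = 11110000, payload 000 (3 bits).
Byte 2: 0x90 = 10010000 (10xxxxxx ✓), payload 010000.
Byte 3: 0x90 = 10010000 (10xxxxxx ✓), payload 010000.
Byte 4: 0x85 = 10000101 (10xxxxxx ✓), payload 000101.
Concatenate: 000010000010000000101 = 0x10405 (21 bits → U+10405).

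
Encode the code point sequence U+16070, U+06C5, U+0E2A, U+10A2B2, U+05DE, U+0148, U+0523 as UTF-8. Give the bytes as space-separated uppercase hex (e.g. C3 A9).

F0 96 81 B0 DB 85 E0 B8 AA F4 8A 8A B2 D7 9E C5 88 D4 A3

U+16070: 4-byte form → F0 96 81 B0.
U+06C5: 2-byte form → DB 85.
U+0E2A: 3-byte form → E0 B8 AA.
U+10A2B2: 4-byte form → F4 8A 8A B2.
U+05DE: 2-byte form → D7 9E.
U+0148: 2-byte form → C5 88.
U+0523: 2-byte form → D4 A3.
Concatenated (19 bytes): F0 96 81 B0 DB 85 E0 B8 AA F4 8A 8A B2 D7 9E C5 88 D4 A3.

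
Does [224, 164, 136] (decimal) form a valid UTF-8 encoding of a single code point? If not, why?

valid

Leading byte 0xE0 = 11100000 → 3-byte form.
Continuation bytes 0xA4=10100100, 0x88=10001000 all match 10xxxxxx.
Decoded value 0x908 is ≥ 0x800 (shortest form) and not a surrogate.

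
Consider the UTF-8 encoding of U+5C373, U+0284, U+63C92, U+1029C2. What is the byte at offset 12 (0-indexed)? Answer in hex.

0xA7

U+5C373 → 4-byte form F1 9C 8D B3 at offsets 0–3.
U+0284 → 2-byte form CA 84 at offsets 4–5.
U+63C92 → 4-byte form F1 A3 B2 92 at offsets 6–9.
U+1029C2 → 4-byte form F4 82 A7 82 at offsets 10–13.
Offset 12 falls in char 4's range; it's byte 3 of F4 82 A7 82 = 0xA7.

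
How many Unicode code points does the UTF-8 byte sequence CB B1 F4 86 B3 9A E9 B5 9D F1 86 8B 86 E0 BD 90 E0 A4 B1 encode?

Byte at offset 0: 0xCB = 11001011 → 2-byte char (#1). Advance 2.
Byte at offset 2: 0xF4 = 11110100 → 4-byte char (#2). Advance 4.
Byte at offset 6: 0xE9 = 11101001 → 3-byte char (#3). Advance 3.
Byte at offset 9: 0xF1 = 11110001 → 4-byte char (#4). Advance 4.
Byte at offset 13: 0xE0 = 11100000 → 3-byte char (#5). Advance 3.
Byte at offset 16: 0xE0 = 11100000 → 3-byte char (#6). Advance 3.
Reached end at offset 19 after 6 code points.

6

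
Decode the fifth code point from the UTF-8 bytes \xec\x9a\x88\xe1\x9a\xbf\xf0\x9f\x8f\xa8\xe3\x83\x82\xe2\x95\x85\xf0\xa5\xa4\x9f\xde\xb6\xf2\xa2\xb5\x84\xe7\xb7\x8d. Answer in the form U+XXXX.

Offset 0: leading byte 0xEC = 11101100 → 3-byte char #1 = EC 9A 88.
Offset 3: leading byte 0xE1 = 11100001 → 3-byte char #2 = E1 9A BF.
Offset 6: leading byte 0xF0 = 11110000 → 4-byte char #3 = F0 9F 8F A8.
Offset 10: leading byte 0xE3 = 11100011 → 3-byte char #4 = E3 83 82.
Offset 13: leading byte 0xE2 = 11100010 → 3-byte char #5 = E2 95 85.
Leading byte 0xE2 = 11100010 matches 1110xxxx → 3-byte sequence.
Byte 1: 0xE2 = 11100010, payload 0010 (4 bits).
Byte 2: 0x95 = 10010101 (10xxxxxx ✓), payload 010101.
Byte 3: 0x85 = 10000101 (10xxxxxx ✓), payload 000101.
Concatenate: 0010010101000101 = 0x2545 (16 bits → U+2545).

U+2545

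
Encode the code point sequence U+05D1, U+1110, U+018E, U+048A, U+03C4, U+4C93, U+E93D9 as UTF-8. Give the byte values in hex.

U+05D1: 2-byte form → D7 91.
U+1110: 3-byte form → E1 84 90.
U+018E: 2-byte form → C6 8E.
U+048A: 2-byte form → D2 8A.
U+03C4: 2-byte form → CF 84.
U+4C93: 3-byte form → E4 B2 93.
U+E93D9: 4-byte form → F3 A9 8F 99.
Concatenated (18 bytes): D7 91 E1 84 90 C6 8E D2 8A CF 84 E4 B2 93 F3 A9 8F 99.

D7 91 E1 84 90 C6 8E D2 8A CF 84 E4 B2 93 F3 A9 8F 99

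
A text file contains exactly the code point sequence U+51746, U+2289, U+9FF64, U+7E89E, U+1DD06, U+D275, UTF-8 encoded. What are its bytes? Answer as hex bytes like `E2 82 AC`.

F1 91 9D 86 E2 8A 89 F2 9F BD A4 F1 BE A2 9E F0 9D B4 86 ED 89 B5

U+51746: 4-byte form → F1 91 9D 86.
U+2289: 3-byte form → E2 8A 89.
U+9FF64: 4-byte form → F2 9F BD A4.
U+7E89E: 4-byte form → F1 BE A2 9E.
U+1DD06: 4-byte form → F0 9D B4 86.
U+D275: 3-byte form → ED 89 B5.
Concatenated (22 bytes): F1 91 9D 86 E2 8A 89 F2 9F BD A4 F1 BE A2 9E F0 9D B4 86 ED 89 B5.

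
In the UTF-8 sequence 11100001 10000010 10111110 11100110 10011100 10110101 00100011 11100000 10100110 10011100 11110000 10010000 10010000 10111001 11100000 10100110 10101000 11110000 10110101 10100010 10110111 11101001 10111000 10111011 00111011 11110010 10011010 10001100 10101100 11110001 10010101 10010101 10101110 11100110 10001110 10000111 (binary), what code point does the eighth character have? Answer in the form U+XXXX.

U+9E3B

Offset 0: leading byte 0xE1 = 11100001 → 3-byte char #1 = E1 82 BE.
Offset 3: leading byte 0xE6 = 11100110 → 3-byte char #2 = E6 9C B5.
Offset 6: leading byte 0x23 = 00100011 → 1-byte char #3 = 23.
Offset 7: leading byte 0xE0 = 11100000 → 3-byte char #4 = E0 A6 9C.
Offset 10: leading byte 0xF0 = 11110000 → 4-byte char #5 = F0 90 90 B9.
Offset 14: leading byte 0xE0 = 11100000 → 3-byte char #6 = E0 A6 A8.
Offset 17: leading byte 0xF0 = 11110000 → 4-byte char #7 = F0 B5 A2 B7.
Offset 21: leading byte 0xE9 = 11101001 → 3-byte char #8 = E9 B8 BB.
Leading byte 0xE9 = 11101001 matches 1110xxxx → 3-byte sequence.
Byte 1: 0xE9 = 11101001, payload 1001 (4 bits).
Byte 2: 0xB8 = 10111000 (10xxxxxx ✓), payload 111000.
Byte 3: 0xBB = 10111011 (10xxxxxx ✓), payload 111011.
Concatenate: 1001111000111011 = 0x9E3B (16 bits → U+9E3B).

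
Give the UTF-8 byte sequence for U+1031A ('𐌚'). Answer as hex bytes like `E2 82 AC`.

U+1031A = 0x1031A = 66330 decimal. In range U+10000–U+10FFFF → 4-byte form: 11110xxx 10xxxxxx 10xxxxxx 10xxxxxx.
Binary (21 bits): 000010000001100011010.
Split 3+6+6+6: 000 | 010000 | 001100 | 011010.
Byte 1: 11110000 = 0xF0.
Byte 2: 10010000 = 0x90.
Byte 3: 10001100 = 0x8C.
Byte 4: 10011010 = 0x9A.

F0 90 8C 9A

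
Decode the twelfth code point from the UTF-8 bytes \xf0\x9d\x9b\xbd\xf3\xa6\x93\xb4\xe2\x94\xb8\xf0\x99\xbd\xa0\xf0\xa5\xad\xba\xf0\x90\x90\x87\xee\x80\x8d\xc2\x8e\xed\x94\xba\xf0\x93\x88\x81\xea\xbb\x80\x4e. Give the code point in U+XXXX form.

U+004E

Offset 0: leading byte 0xF0 = 11110000 → 4-byte char #1 = F0 9D 9B BD.
Offset 4: leading byte 0xF3 = 11110011 → 4-byte char #2 = F3 A6 93 B4.
Offset 8: leading byte 0xE2 = 11100010 → 3-byte char #3 = E2 94 B8.
Offset 11: leading byte 0xF0 = 11110000 → 4-byte char #4 = F0 99 BD A0.
Offset 15: leading byte 0xF0 = 11110000 → 4-byte char #5 = F0 A5 AD BA.
Offset 19: leading byte 0xF0 = 11110000 → 4-byte char #6 = F0 90 90 87.
Offset 23: leading byte 0xEE = 11101110 → 3-byte char #7 = EE 80 8D.
Offset 26: leading byte 0xC2 = 11000010 → 2-byte char #8 = C2 8E.
Offset 28: leading byte 0xED = 11101101 → 3-byte char #9 = ED 94 BA.
Offset 31: leading byte 0xF0 = 11110000 → 4-byte char #10 = F0 93 88 81.
Offset 35: leading byte 0xEA = 11101010 → 3-byte char #11 = EA BB 80.
Offset 38: leading byte 0x4E = 01001110 → 1-byte char #12 = 4E.
Leading byte 0x4E = 01001110 matches 0xxxxxxx → 1-byte sequence.
Byte 1: 0x4E = 01001110, payload 1001110 (7 bits).
Concatenate: 1001110 = 0x4E (7 bits → U+004E).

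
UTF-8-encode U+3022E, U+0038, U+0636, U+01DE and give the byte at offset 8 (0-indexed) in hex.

0x9E

U+3022E → 4-byte form F0 B0 88 AE at offsets 0–3.
U+0038 → 1-byte form 38 at offsets 4–4.
U+0636 → 2-byte form D8 B6 at offsets 5–6.
U+01DE → 2-byte form C7 9E at offsets 7–8.
Offset 8 falls in char 4's range; it's byte 2 of C7 9E = 0x9E.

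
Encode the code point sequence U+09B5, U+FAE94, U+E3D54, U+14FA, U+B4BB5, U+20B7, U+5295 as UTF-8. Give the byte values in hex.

E0 A6 B5 F3 BA BA 94 F3 A3 B5 94 E1 93 BA F2 B4 AE B5 E2 82 B7 E5 8A 95

U+09B5: 3-byte form → E0 A6 B5.
U+FAE94: 4-byte form → F3 BA BA 94.
U+E3D54: 4-byte form → F3 A3 B5 94.
U+14FA: 3-byte form → E1 93 BA.
U+B4BB5: 4-byte form → F2 B4 AE B5.
U+20B7: 3-byte form → E2 82 B7.
U+5295: 3-byte form → E5 8A 95.
Concatenated (24 bytes): E0 A6 B5 F3 BA BA 94 F3 A3 B5 94 E1 93 BA F2 B4 AE B5 E2 82 B7 E5 8A 95.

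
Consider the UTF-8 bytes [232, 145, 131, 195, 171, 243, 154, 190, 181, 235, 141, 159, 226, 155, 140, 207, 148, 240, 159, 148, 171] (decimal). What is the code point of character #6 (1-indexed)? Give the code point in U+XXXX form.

Offset 0: leading byte 0xE8 = 11101000 → 3-byte char #1 = E8 91 83.
Offset 3: leading byte 0xC3 = 11000011 → 2-byte char #2 = C3 AB.
Offset 5: leading byte 0xF3 = 11110011 → 4-byte char #3 = F3 9A BE B5.
Offset 9: leading byte 0xEB = 11101011 → 3-byte char #4 = EB 8D 9F.
Offset 12: leading byte 0xE2 = 11100010 → 3-byte char #5 = E2 9B 8C.
Offset 15: leading byte 0xCF = 11001111 → 2-byte char #6 = CF 94.
Leading byte 0xCF = 11001111 matches 110xxxxx → 2-byte sequence.
Byte 1: 0xCF = 11001111, payload 01111 (5 bits).
Byte 2: 0x94 = 10010100 (10xxxxxx ✓), payload 010100.
Concatenate: 01111010100 = 0x3D4 (11 bits → U+03D4).

U+03D4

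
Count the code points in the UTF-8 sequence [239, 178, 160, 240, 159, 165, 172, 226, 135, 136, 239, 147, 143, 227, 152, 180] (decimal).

5

Byte at offset 0: 0xEF = 11101111 → 3-byte char (#1). Advance 3.
Byte at offset 3: 0xF0 = 11110000 → 4-byte char (#2). Advance 4.
Byte at offset 7: 0xE2 = 11100010 → 3-byte char (#3). Advance 3.
Byte at offset 10: 0xEF = 11101111 → 3-byte char (#4). Advance 3.
Byte at offset 13: 0xE3 = 11100011 → 3-byte char (#5). Advance 3.
Reached end at offset 16 after 5 code points.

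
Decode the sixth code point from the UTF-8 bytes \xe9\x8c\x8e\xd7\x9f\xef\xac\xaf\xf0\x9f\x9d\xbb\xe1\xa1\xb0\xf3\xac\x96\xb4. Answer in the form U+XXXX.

U+EC5B4

Offset 0: leading byte 0xE9 = 11101001 → 3-byte char #1 = E9 8C 8E.
Offset 3: leading byte 0xD7 = 11010111 → 2-byte char #2 = D7 9F.
Offset 5: leading byte 0xEF = 11101111 → 3-byte char #3 = EF AC AF.
Offset 8: leading byte 0xF0 = 11110000 → 4-byte char #4 = F0 9F 9D BB.
Offset 12: leading byte 0xE1 = 11100001 → 3-byte char #5 = E1 A1 B0.
Offset 15: leading byte 0xF3 = 11110011 → 4-byte char #6 = F3 AC 96 B4.
Leading byte 0xF3 = 11110011 matches 11110xxx → 4-byte sequence.
Byte 1: 0xF3 = 11110011, payload 011 (3 bits).
Byte 2: 0xAC = 10101100 (10xxxxxx ✓), payload 101100.
Byte 3: 0x96 = 10010110 (10xxxxxx ✓), payload 010110.
Byte 4: 0xB4 = 10110100 (10xxxxxx ✓), payload 110100.
Concatenate: 011101100010110110100 = 0xEC5B4 (21 bits → U+EC5B4).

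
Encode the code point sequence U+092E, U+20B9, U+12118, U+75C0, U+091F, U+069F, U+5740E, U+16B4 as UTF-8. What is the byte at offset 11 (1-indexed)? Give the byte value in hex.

1-indexed offset 11 is 0-indexed offset 10.
U+092E → 3-byte form E0 A4 AE at offsets 0–2.
U+20B9 → 3-byte form E2 82 B9 at offsets 3–5.
U+12118 → 4-byte form F0 92 84 98 at offsets 6–9.
U+75C0 → 3-byte form E7 97 80 at offsets 10–12.
Offset 10 falls in char 4's range; it's byte 1 of E7 97 80 = 0xE7.

0xE7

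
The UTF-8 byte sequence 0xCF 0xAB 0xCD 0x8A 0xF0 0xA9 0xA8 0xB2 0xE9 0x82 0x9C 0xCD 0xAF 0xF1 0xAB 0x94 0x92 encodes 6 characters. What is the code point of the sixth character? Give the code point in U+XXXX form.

U+6B512

Offset 0: leading byte 0xCF = 11001111 → 2-byte char #1 = CF AB.
Offset 2: leading byte 0xCD = 11001101 → 2-byte char #2 = CD 8A.
Offset 4: leading byte 0xF0 = 11110000 → 4-byte char #3 = F0 A9 A8 B2.
Offset 8: leading byte 0xE9 = 11101001 → 3-byte char #4 = E9 82 9C.
Offset 11: leading byte 0xCD = 11001101 → 2-byte char #5 = CD AF.
Offset 13: leading byte 0xF1 = 11110001 → 4-byte char #6 = F1 AB 94 92.
Leading byte 0xF1 = 11110001 matches 11110xxx → 4-byte sequence.
Byte 1: 0xF1 = 11110001, payload 001 (3 bits).
Byte 2: 0xAB = 10101011 (10xxxxxx ✓), payload 101011.
Byte 3: 0x94 = 10010100 (10xxxxxx ✓), payload 010100.
Byte 4: 0x92 = 10010010 (10xxxxxx ✓), payload 010010.
Concatenate: 001101011010100010010 = 0x6B512 (21 bits → U+6B512).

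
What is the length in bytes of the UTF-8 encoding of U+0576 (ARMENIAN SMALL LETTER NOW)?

2

U+0576 = 0x576. UTF-8 uses 1 byte below 0x80, 2 below 0x800, 3 below 0x10000, 4 up to 0x10FFFF. 0x576 is in U+0080–U+07FF → 2 bytes.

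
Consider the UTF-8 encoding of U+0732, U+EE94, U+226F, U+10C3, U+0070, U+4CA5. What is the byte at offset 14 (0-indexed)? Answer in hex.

0xA5

U+0732 → 2-byte form DC B2 at offsets 0–1.
U+EE94 → 3-byte form EE BA 94 at offsets 2–4.
U+226F → 3-byte form E2 89 AF at offsets 5–7.
U+10C3 → 3-byte form E1 83 83 at offsets 8–10.
U+0070 → 1-byte form 70 at offsets 11–11.
U+4CA5 → 3-byte form E4 B2 A5 at offsets 12–14.
Offset 14 falls in char 6's range; it's byte 3 of E4 B2 A5 = 0xA5.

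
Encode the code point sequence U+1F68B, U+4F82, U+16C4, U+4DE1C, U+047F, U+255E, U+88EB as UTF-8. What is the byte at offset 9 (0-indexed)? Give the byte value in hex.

U+1F68B → 4-byte form F0 9F 9A 8B at offsets 0–3.
U+4F82 → 3-byte form E4 BE 82 at offsets 4–6.
U+16C4 → 3-byte form E1 9B 84 at offsets 7–9.
Offset 9 falls in char 3's range; it's byte 3 of E1 9B 84 = 0x84.

0x84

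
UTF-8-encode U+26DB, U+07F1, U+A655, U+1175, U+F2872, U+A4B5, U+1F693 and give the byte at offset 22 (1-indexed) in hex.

1-indexed offset 22 is 0-indexed offset 21.
U+26DB → 3-byte form E2 9B 9B at offsets 0–2.
U+07F1 → 2-byte form DF B1 at offsets 3–4.
U+A655 → 3-byte form EA 99 95 at offsets 5–7.
U+1175 → 3-byte form E1 85 B5 at offsets 8–10.
U+F2872 → 4-byte form F3 B2 A1 B2 at offsets 11–14.
U+A4B5 → 3-byte form EA 92 B5 at offsets 15–17.
U+1F693 → 4-byte form F0 9F 9A 93 at offsets 18–21.
Offset 21 falls in char 7's range; it's byte 4 of F0 9F 9A 93 = 0x93.

0x93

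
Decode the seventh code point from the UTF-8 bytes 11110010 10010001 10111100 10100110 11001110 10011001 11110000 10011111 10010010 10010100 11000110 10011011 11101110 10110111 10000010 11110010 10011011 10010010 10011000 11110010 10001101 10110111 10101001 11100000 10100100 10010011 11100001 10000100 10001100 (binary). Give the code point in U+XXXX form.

Offset 0: leading byte 0xF2 = 11110010 → 4-byte char #1 = F2 91 BC A6.
Offset 4: leading byte 0xCE = 11001110 → 2-byte char #2 = CE 99.
Offset 6: leading byte 0xF0 = 11110000 → 4-byte char #3 = F0 9F 92 94.
Offset 10: leading byte 0xC6 = 11000110 → 2-byte char #4 = C6 9B.
Offset 12: leading byte 0xEE = 11101110 → 3-byte char #5 = EE B7 82.
Offset 15: leading byte 0xF2 = 11110010 → 4-byte char #6 = F2 9B 92 98.
Offset 19: leading byte 0xF2 = 11110010 → 4-byte char #7 = F2 8D B7 A9.
Leading byte 0xF2 = 11110010 matches 11110xxx → 4-byte sequence.
Byte 1: 0xF2 = 11110010, payload 010 (3 bits).
Byte 2: 0x8D = 10001101 (10xxxxxx ✓), payload 001101.
Byte 3: 0xB7 = 10110111 (10xxxxxx ✓), payload 110111.
Byte 4: 0xA9 = 10101001 (10xxxxxx ✓), payload 101001.
Concatenate: 010001101110111101001 = 0x8DDE9 (21 bits → U+8DDE9).

U+8DDE9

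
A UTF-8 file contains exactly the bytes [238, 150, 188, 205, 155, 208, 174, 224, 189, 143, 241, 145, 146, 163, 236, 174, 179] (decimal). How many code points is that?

Byte at offset 0: 0xEE = 11101110 → 3-byte char (#1). Advance 3.
Byte at offset 3: 0xCD = 11001101 → 2-byte char (#2). Advance 2.
Byte at offset 5: 0xD0 = 11010000 → 2-byte char (#3). Advance 2.
Byte at offset 7: 0xE0 = 11100000 → 3-byte char (#4). Advance 3.
Byte at offset 10: 0xF1 = 11110001 → 4-byte char (#5). Advance 4.
Byte at offset 14: 0xEC = 11101100 → 3-byte char (#6). Advance 3.
Reached end at offset 17 after 6 code points.

6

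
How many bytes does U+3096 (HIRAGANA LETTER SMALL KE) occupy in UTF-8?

U+3096 = 0x3096. UTF-8 uses 1 byte below 0x80, 2 below 0x800, 3 below 0x10000, 4 up to 0x10FFFF. 0x3096 is in U+0800–U+FFFF → 3 bytes.

3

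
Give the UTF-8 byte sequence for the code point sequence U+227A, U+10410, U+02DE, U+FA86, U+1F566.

U+227A: 3-byte form → E2 89 BA.
U+10410: 4-byte form → F0 90 90 90.
U+02DE: 2-byte form → CB 9E.
U+FA86: 3-byte form → EF AA 86.
U+1F566: 4-byte form → F0 9F 95 A6.
Concatenated (16 bytes): E2 89 BA F0 90 90 90 CB 9E EF AA 86 F0 9F 95 A6.

E2 89 BA F0 90 90 90 CB 9E EF AA 86 F0 9F 95 A6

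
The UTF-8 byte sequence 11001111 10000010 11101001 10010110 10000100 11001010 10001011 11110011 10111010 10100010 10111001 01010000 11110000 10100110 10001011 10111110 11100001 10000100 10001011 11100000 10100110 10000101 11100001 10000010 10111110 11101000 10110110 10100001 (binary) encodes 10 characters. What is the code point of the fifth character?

U+0050

Offset 0: leading byte 0xCF = 11001111 → 2-byte char #1 = CF 82.
Offset 2: leading byte 0xE9 = 11101001 → 3-byte char #2 = E9 96 84.
Offset 5: leading byte 0xCA = 11001010 → 2-byte char #3 = CA 8B.
Offset 7: leading byte 0xF3 = 11110011 → 4-byte char #4 = F3 BA A2 B9.
Offset 11: leading byte 0x50 = 01010000 → 1-byte char #5 = 50.
Leading byte 0x50 = 01010000 matches 0xxxxxxx → 1-byte sequence.
Byte 1: 0x50 = 01010000, payload 1010000 (7 bits).
Concatenate: 1010000 = 0x50 (7 bits → U+0050).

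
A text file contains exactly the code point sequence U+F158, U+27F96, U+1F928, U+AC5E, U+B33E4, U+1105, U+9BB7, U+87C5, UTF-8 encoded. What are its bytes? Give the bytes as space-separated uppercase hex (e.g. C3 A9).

U+F158: 3-byte form → EF 85 98.
U+27F96: 4-byte form → F0 A7 BE 96.
U+1F928: 4-byte form → F0 9F A4 A8.
U+AC5E: 3-byte form → EA B1 9E.
U+B33E4: 4-byte form → F2 B3 8F A4.
U+1105: 3-byte form → E1 84 85.
U+9BB7: 3-byte form → E9 AE B7.
U+87C5: 3-byte form → E8 9F 85.
Concatenated (27 bytes): EF 85 98 F0 A7 BE 96 F0 9F A4 A8 EA B1 9E F2 B3 8F A4 E1 84 85 E9 AE B7 E8 9F 85.

EF 85 98 F0 A7 BE 96 F0 9F A4 A8 EA B1 9E F2 B3 8F A4 E1 84 85 E9 AE B7 E8 9F 85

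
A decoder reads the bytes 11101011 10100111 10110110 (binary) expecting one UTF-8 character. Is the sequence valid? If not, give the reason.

valid

Leading byte 0xEB = 11101011 → 3-byte form.
Continuation bytes 0xA7=10100111, 0xB6=10110110 all match 10xxxxxx.
Decoded value 0xB9F6 is ≥ 0x800 (shortest form) and not a surrogate.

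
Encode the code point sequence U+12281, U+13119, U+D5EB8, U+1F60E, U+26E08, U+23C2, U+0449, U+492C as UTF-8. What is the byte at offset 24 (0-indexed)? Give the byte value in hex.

0x89

U+12281 → 4-byte form F0 92 8A 81 at offsets 0–3.
U+13119 → 4-byte form F0 93 84 99 at offsets 4–7.
U+D5EB8 → 4-byte form F3 95 BA B8 at offsets 8–11.
U+1F60E → 4-byte form F0 9F 98 8E at offsets 12–15.
U+26E08 → 4-byte form F0 A6 B8 88 at offsets 16–19.
U+23C2 → 3-byte form E2 8F 82 at offsets 20–22.
U+0449 → 2-byte form D1 89 at offsets 23–24.
Offset 24 falls in char 7's range; it's byte 2 of D1 89 = 0x89.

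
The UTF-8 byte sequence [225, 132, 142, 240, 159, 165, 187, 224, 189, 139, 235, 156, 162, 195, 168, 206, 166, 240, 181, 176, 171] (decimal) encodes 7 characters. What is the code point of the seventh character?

Offset 0: leading byte 0xE1 = 11100001 → 3-byte char #1 = E1 84 8E.
Offset 3: leading byte 0xF0 = 11110000 → 4-byte char #2 = F0 9F A5 BB.
Offset 7: leading byte 0xE0 = 11100000 → 3-byte char #3 = E0 BD 8B.
Offset 10: leading byte 0xEB = 11101011 → 3-byte char #4 = EB 9C A2.
Offset 13: leading byte 0xC3 = 11000011 → 2-byte char #5 = C3 A8.
Offset 15: leading byte 0xCE = 11001110 → 2-byte char #6 = CE A6.
Offset 17: leading byte 0xF0 = 11110000 → 4-byte char #7 = F0 B5 B0 AB.
Leading byte 0xF0 = 11110000 matches 11110xxx → 4-byte sequence.
Byte 1: 0xF0 = 11110000, payload 000 (3 bits).
Byte 2: 0xB5 = 10110101 (10xxxxxx ✓), payload 110101.
Byte 3: 0xB0 = 10110000 (10xxxxxx ✓), payload 110000.
Byte 4: 0xAB = 10101011 (10xxxxxx ✓), payload 101011.
Concatenate: 000110101110000101011 = 0x35C2B (21 bits → U+35C2B).

U+35C2B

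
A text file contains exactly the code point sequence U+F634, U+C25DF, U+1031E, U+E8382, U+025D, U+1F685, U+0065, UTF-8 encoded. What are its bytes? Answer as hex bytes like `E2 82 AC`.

EF 98 B4 F3 82 97 9F F0 90 8C 9E F3 A8 8E 82 C9 9D F0 9F 9A 85 65

U+F634: 3-byte form → EF 98 B4.
U+C25DF: 4-byte form → F3 82 97 9F.
U+1031E: 4-byte form → F0 90 8C 9E.
U+E8382: 4-byte form → F3 A8 8E 82.
U+025D: 2-byte form → C9 9D.
U+1F685: 4-byte form → F0 9F 9A 85.
U+0065: 1-byte form → 65.
Concatenated (22 bytes): EF 98 B4 F3 82 97 9F F0 90 8C 9E F3 A8 8E 82 C9 9D F0 9F 9A 85 65.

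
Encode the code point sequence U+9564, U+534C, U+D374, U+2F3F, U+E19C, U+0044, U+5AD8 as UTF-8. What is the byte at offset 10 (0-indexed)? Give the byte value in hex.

U+9564 → 3-byte form E9 95 A4 at offsets 0–2.
U+534C → 3-byte form E5 8D 8C at offsets 3–5.
U+D374 → 3-byte form ED 8D B4 at offsets 6–8.
U+2F3F → 3-byte form E2 BC BF at offsets 9–11.
Offset 10 falls in char 4's range; it's byte 2 of E2 BC BF = 0xBC.

0xBC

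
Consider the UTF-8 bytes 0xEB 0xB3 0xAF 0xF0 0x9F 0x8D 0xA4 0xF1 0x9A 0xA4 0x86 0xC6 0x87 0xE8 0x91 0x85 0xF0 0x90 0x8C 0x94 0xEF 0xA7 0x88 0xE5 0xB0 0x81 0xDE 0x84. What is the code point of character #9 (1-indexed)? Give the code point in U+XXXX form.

U+0784

Offset 0: leading byte 0xEB = 11101011 → 3-byte char #1 = EB B3 AF.
Offset 3: leading byte 0xF0 = 11110000 → 4-byte char #2 = F0 9F 8D A4.
Offset 7: leading byte 0xF1 = 11110001 → 4-byte char #3 = F1 9A A4 86.
Offset 11: leading byte 0xC6 = 11000110 → 2-byte char #4 = C6 87.
Offset 13: leading byte 0xE8 = 11101000 → 3-byte char #5 = E8 91 85.
Offset 16: leading byte 0xF0 = 11110000 → 4-byte char #6 = F0 90 8C 94.
Offset 20: leading byte 0xEF = 11101111 → 3-byte char #7 = EF A7 88.
Offset 23: leading byte 0xE5 = 11100101 → 3-byte char #8 = E5 B0 81.
Offset 26: leading byte 0xDE = 11011110 → 2-byte char #9 = DE 84.
Leading byte 0xDE = 11011110 matches 110xxxxx → 2-byte sequence.
Byte 1: 0xDE = 11011110, payload 11110 (5 bits).
Byte 2: 0x84 = 10000100 (10xxxxxx ✓), payload 000100.
Concatenate: 11110000100 = 0x784 (11 bits → U+0784).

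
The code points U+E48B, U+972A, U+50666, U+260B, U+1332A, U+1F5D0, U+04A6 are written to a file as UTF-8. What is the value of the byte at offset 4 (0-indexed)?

0x9C

U+E48B → 3-byte form EE 92 8B at offsets 0–2.
U+972A → 3-byte form E9 9C AA at offsets 3–5.
Offset 4 falls in char 2's range; it's byte 2 of E9 9C AA = 0x9C.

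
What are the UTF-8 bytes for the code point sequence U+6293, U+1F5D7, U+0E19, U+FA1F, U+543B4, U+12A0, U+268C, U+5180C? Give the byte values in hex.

U+6293: 3-byte form → E6 8A 93.
U+1F5D7: 4-byte form → F0 9F 97 97.
U+0E19: 3-byte form → E0 B8 99.
U+FA1F: 3-byte form → EF A8 9F.
U+543B4: 4-byte form → F1 94 8E B4.
U+12A0: 3-byte form → E1 8A A0.
U+268C: 3-byte form → E2 9A 8C.
U+5180C: 4-byte form → F1 91 A0 8C.
Concatenated (27 bytes): E6 8A 93 F0 9F 97 97 E0 B8 99 EF A8 9F F1 94 8E B4 E1 8A A0 E2 9A 8C F1 91 A0 8C.

E6 8A 93 F0 9F 97 97 E0 B8 99 EF A8 9F F1 94 8E B4 E1 8A A0 E2 9A 8C F1 91 A0 8C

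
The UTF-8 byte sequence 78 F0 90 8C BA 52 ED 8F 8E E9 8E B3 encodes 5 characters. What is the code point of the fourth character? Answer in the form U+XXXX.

Offset 0: leading byte 0x78 = 01111000 → 1-byte char #1 = 78.
Offset 1: leading byte 0xF0 = 11110000 → 4-byte char #2 = F0 90 8C BA.
Offset 5: leading byte 0x52 = 01010010 → 1-byte char #3 = 52.
Offset 6: leading byte 0xED = 11101101 → 3-byte char #4 = ED 8F 8E.
Leading byte 0xED = 11101101 matches 1110xxxx → 3-byte sequence.
Byte 1: 0xED = 11101101, payload 1101 (4 bits).
Byte 2: 0x8F = 10001111 (10xxxxxx ✓), payload 001111.
Byte 3: 0x8E = 10001110 (10xxxxxx ✓), payload 001110.
Concatenate: 1101001111001110 = 0xD3CE (16 bits → U+D3CE).

U+D3CE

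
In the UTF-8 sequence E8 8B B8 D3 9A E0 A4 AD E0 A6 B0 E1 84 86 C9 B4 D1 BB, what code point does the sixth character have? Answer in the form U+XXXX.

Offset 0: leading byte 0xE8 = 11101000 → 3-byte char #1 = E8 8B B8.
Offset 3: leading byte 0xD3 = 11010011 → 2-byte char #2 = D3 9A.
Offset 5: leading byte 0xE0 = 11100000 → 3-byte char #3 = E0 A4 AD.
Offset 8: leading byte 0xE0 = 11100000 → 3-byte char #4 = E0 A6 B0.
Offset 11: leading byte 0xE1 = 11100001 → 3-byte char #5 = E1 84 86.
Offset 14: leading byte 0xC9 = 11001001 → 2-byte char #6 = C9 B4.
Leading byte 0xC9 = 11001001 matches 110xxxxx → 2-byte sequence.
Byte 1: 0xC9 = 11001001, payload 01001 (5 bits).
Byte 2: 0xB4 = 10110100 (10xxxxxx ✓), payload 110100.
Concatenate: 01001110100 = 0x274 (11 bits → U+0274).

U+0274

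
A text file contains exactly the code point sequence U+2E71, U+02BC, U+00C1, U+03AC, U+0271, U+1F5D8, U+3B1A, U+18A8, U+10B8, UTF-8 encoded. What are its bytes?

U+2E71: 3-byte form → E2 B9 B1.
U+02BC: 2-byte form → CA BC.
U+00C1: 2-byte form → C3 81.
U+03AC: 2-byte form → CE AC.
U+0271: 2-byte form → C9 B1.
U+1F5D8: 4-byte form → F0 9F 97 98.
U+3B1A: 3-byte form → E3 AC 9A.
U+18A8: 3-byte form → E1 A2 A8.
U+10B8: 3-byte form → E1 82 B8.
Concatenated (24 bytes): E2 B9 B1 CA BC C3 81 CE AC C9 B1 F0 9F 97 98 E3 AC 9A E1 A2 A8 E1 82 B8.

E2 B9 B1 CA BC C3 81 CE AC C9 B1 F0 9F 97 98 E3 AC 9A E1 A2 A8 E1 82 B8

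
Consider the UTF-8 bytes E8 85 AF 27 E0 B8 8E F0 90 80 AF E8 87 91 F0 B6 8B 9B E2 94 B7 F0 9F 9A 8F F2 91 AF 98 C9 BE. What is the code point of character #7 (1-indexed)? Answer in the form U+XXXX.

U+2537

Offset 0: leading byte 0xE8 = 11101000 → 3-byte char #1 = E8 85 AF.
Offset 3: leading byte 0x27 = 00100111 → 1-byte char #2 = 27.
Offset 4: leading byte 0xE0 = 11100000 → 3-byte char #3 = E0 B8 8E.
Offset 7: leading byte 0xF0 = 11110000 → 4-byte char #4 = F0 90 80 AF.
Offset 11: leading byte 0xE8 = 11101000 → 3-byte char #5 = E8 87 91.
Offset 14: leading byte 0xF0 = 11110000 → 4-byte char #6 = F0 B6 8B 9B.
Offset 18: leading byte 0xE2 = 11100010 → 3-byte char #7 = E2 94 B7.
Leading byte 0xE2 = 11100010 matches 1110xxxx → 3-byte sequence.
Byte 1: 0xE2 = 11100010, payload 0010 (4 bits).
Byte 2: 0x94 = 10010100 (10xxxxxx ✓), payload 010100.
Byte 3: 0xB7 = 10110111 (10xxxxxx ✓), payload 110111.
Concatenate: 0010010100110111 = 0x2537 (16 bits → U+2537).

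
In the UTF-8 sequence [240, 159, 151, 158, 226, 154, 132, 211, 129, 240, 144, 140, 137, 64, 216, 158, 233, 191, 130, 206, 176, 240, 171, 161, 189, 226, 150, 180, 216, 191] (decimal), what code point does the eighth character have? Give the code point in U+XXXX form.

Offset 0: leading byte 0xF0 = 11110000 → 4-byte char #1 = F0 9F 97 9E.
Offset 4: leading byte 0xE2 = 11100010 → 3-byte char #2 = E2 9A 84.
Offset 7: leading byte 0xD3 = 11010011 → 2-byte char #3 = D3 81.
Offset 9: leading byte 0xF0 = 11110000 → 4-byte char #4 = F0 90 8C 89.
Offset 13: leading byte 0x40 = 01000000 → 1-byte char #5 = 40.
Offset 14: leading byte 0xD8 = 11011000 → 2-byte char #6 = D8 9E.
Offset 16: leading byte 0xE9 = 11101001 → 3-byte char #7 = E9 BF 82.
Offset 19: leading byte 0xCE = 11001110 → 2-byte char #8 = CE B0.
Leading byte 0xCE = 11001110 matches 110xxxxx → 2-byte sequence.
Byte 1: 0xCE = 11001110, payload 01110 (5 bits).
Byte 2: 0xB0 = 10110000 (10xxxxxx ✓), payload 110000.
Concatenate: 01110110000 = 0x3B0 (11 bits → U+03B0).

U+03B0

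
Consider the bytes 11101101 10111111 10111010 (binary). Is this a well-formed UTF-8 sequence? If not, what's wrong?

Structurally a 3-byte sequence; payload = 0xDFFA.
But 0xDFFA is in U+D800–U+DFFF, the surrogate range. Surrogates are not Unicode scalar values and are forbidden in UTF-8.

invalid (encodes a surrogate (U+D800–U+DFFF))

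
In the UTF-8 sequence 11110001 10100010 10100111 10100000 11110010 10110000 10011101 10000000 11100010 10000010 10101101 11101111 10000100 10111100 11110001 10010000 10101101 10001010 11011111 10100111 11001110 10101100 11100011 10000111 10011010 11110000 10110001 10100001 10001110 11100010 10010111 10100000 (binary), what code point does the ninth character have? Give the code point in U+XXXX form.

Offset 0: leading byte 0xF1 = 11110001 → 4-byte char #1 = F1 A2 A7 A0.
Offset 4: leading byte 0xF2 = 11110010 → 4-byte char #2 = F2 B0 9D 80.
Offset 8: leading byte 0xE2 = 11100010 → 3-byte char #3 = E2 82 AD.
Offset 11: leading byte 0xEF = 11101111 → 3-byte char #4 = EF 84 BC.
Offset 14: leading byte 0xF1 = 11110001 → 4-byte char #5 = F1 90 AD 8A.
Offset 18: leading byte 0xDF = 11011111 → 2-byte char #6 = DF A7.
Offset 20: leading byte 0xCE = 11001110 → 2-byte char #7 = CE AC.
Offset 22: leading byte 0xE3 = 11100011 → 3-byte char #8 = E3 87 9A.
Offset 25: leading byte 0xF0 = 11110000 → 4-byte char #9 = F0 B1 A1 8E.
Leading byte 0xF0 = 11110000 matches 11110xxx → 4-byte sequence.
Byte 1: 0xF0 = 11110000, payload 000 (3 bits).
Byte 2: 0xB1 = 10110001 (10xxxxxx ✓), payload 110001.
Byte 3: 0xA1 = 10100001 (10xxxxxx ✓), payload 100001.
Byte 4: 0x8E = 10001110 (10xxxxxx ✓), payload 001110.
Concatenate: 000110001100001001110 = 0x3184E (21 bits → U+3184E).

U+3184E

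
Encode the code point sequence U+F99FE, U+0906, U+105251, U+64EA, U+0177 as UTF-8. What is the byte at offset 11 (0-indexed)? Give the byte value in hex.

0xE6

U+F99FE → 4-byte form F3 B9 A7 BE at offsets 0–3.
U+0906 → 3-byte form E0 A4 86 at offsets 4–6.
U+105251 → 4-byte form F4 85 89 91 at offsets 7–10.
U+64EA → 3-byte form E6 93 AA at offsets 11–13.
Offset 11 falls in char 4's range; it's byte 1 of E6 93 AA = 0xE6.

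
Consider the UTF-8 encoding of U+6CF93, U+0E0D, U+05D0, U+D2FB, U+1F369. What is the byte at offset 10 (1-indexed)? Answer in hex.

0xED

1-indexed offset 10 is 0-indexed offset 9.
U+6CF93 → 4-byte form F1 AC BE 93 at offsets 0–3.
U+0E0D → 3-byte form E0 B8 8D at offsets 4–6.
U+05D0 → 2-byte form D7 90 at offsets 7–8.
U+D2FB → 3-byte form ED 8B BB at offsets 9–11.
Offset 9 falls in char 4's range; it's byte 1 of ED 8B BB = 0xED.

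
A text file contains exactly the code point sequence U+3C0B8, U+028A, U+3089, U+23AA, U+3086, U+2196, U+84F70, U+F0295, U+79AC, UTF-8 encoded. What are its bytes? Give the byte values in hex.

F0 BC 82 B8 CA 8A E3 82 89 E2 8E AA E3 82 86 E2 86 96 F2 84 BD B0 F3 B0 8A 95 E7 A6 AC

U+3C0B8: 4-byte form → F0 BC 82 B8.
U+028A: 2-byte form → CA 8A.
U+3089: 3-byte form → E3 82 89.
U+23AA: 3-byte form → E2 8E AA.
U+3086: 3-byte form → E3 82 86.
U+2196: 3-byte form → E2 86 96.
U+84F70: 4-byte form → F2 84 BD B0.
U+F0295: 4-byte form → F3 B0 8A 95.
U+79AC: 3-byte form → E7 A6 AC.
Concatenated (29 bytes): F0 BC 82 B8 CA 8A E3 82 89 E2 8E AA E3 82 86 E2 86 96 F2 84 BD B0 F3 B0 8A 95 E7 A6 AC.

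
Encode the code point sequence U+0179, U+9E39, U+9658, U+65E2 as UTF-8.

C5 B9 E9 B8 B9 E9 99 98 E6 97 A2

U+0179: 2-byte form → C5 B9.
U+9E39: 3-byte form → E9 B8 B9.
U+9658: 3-byte form → E9 99 98.
U+65E2: 3-byte form → E6 97 A2.
Concatenated (11 bytes): C5 B9 E9 B8 B9 E9 99 98 E6 97 A2.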